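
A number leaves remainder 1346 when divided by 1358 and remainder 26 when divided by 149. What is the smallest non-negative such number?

Write x = 1346 + 1358·k. Then 1358·k ≡ 26 − 1346 ≡ 21 (mod 149).
Need 1358⁻¹ mod 149. Extended Euclid on (149, 17):
149 = 8*17 + 13
17 = 1*13 + 4
13 = 3*4 + 1
4 = 4*1 + 0
Back-substitute:
1 = 13 − 3·4
1 = −3·17 + 4·13
1 = 4·149 − 35·17
1358⁻¹ ≡ 114 (mod 149), so k ≡ 114·21 ≡ 10 (mod 149).
x = 1346 + 1358·10 = 14926.

14926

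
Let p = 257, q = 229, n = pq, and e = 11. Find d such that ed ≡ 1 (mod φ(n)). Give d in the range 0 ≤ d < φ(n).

26531

φ(n) = (p−1)(q−1) = 256·228 = 58368.
Need d with 11·d ≡ 1 (mod 58368). Apply the extended Euclidean algorithm:
58368 = 5306×11 + 2
11 = 5×2 + 1
2 = 2×1 + 0
Back-substitute:
1 = 11 − 5·2
1 = −5·58368 + 26531·11
So 11·26531 ≡ 1 (mod 58368), hence d = 26531.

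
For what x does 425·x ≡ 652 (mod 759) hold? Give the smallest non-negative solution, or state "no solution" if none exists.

398

First find gcd(425, 759):
759 = 1*425 + 334
425 = 1*334 + 91
334 = 3*91 + 61
91 = 1*61 + 30
61 = 2*30 + 1
30 = 30*1 + 0
gcd = 1, so a unique solution mod 759 exists.
Back-substitute for the Bézout coefficients:
1 = 61 − 2·30
1 = −2·91 + 3·61
1 = 3·334 − 11·91
1 = −11·425 + 14·334
1 = 14·759 − 25·425
So 425·(-25) ≡ 1 (mod 759), giving 425⁻¹ ≡ 734.
x ≡ 425⁻¹·652 ≡ 734·652 ≡ 398 (mod 759).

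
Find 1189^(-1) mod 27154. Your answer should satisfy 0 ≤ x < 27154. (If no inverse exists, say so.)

7879

Extended Euclidean algorithm:
27154 = 22×1189 + 996
1189 = 1×996 + 193
996 = 5×193 + 31
193 = 6×31 + 7
31 = 4×7 + 3
7 = 2×3 + 1
3 = 3×1 + 0
The gcd is 1. Working backward:
1 = 7 − 2·3
1 = −2·31 + 9·7
1 = 9·193 − 56·31
1 = −56·996 + 289·193
1 = 289·1189 − 345·996
1 = −345·27154 + 7879·1189
So 1189·7879 ≡ 1 (mod 27154).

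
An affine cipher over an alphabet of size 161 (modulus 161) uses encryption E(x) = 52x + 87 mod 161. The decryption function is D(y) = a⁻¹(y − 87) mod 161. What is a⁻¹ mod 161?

Run Euclid on (161, 52):
161 = 3·52 + 5
52 = 10·5 + 2
5 = 2·2 + 1
2 = 2·1 + 0
gcd = 1, so the inverse exists. Back-substitute:
1 = 5 − 2·2
1 = −2·52 + 21·5
1 = 21·161 − 65·52
Hence 52⁻¹ ≡ -65 ≡ 96 (mod 161).

96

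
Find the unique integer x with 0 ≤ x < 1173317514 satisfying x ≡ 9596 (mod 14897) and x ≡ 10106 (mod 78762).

Write x = 9596 + 14897·k. Then 14897·k ≡ 10106 − 9596 ≡ 510 (mod 78762).
Need 14897⁻¹ mod 78762. Extended Euclid on (78762, 14897):
78762 = 5·14897 + 4277
14897 = 3·4277 + 2066
4277 = 2·2066 + 145
2066 = 14·145 + 36
145 = 4·36 + 1
36 = 36·1 + 0
Back-substitute:
1 = 145 − 4·36
1 = −4·2066 + 57·145
1 = 57·4277 − 118·2066
1 = −118·14897 + 411·4277
1 = 411·78762 − 2173·14897
14897⁻¹ ≡ 76589 (mod 78762), so k ≡ 76589·510 ≡ 73200 (mod 78762).
x = 9596 + 14897·73200 = 1090469996.

1090469996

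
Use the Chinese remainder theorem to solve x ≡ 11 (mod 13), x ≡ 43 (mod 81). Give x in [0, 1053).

Write x = 11 + 13·k. Then 13·k ≡ 43 − 11 ≡ 32 (mod 81).
Need 13⁻¹ mod 81. Extended Euclid on (81, 13):
81 = 6·13 + 3
13 = 4·3 + 1
3 = 3·1 + 0
Back-substitute:
1 = 13 − 4·3
1 = −4·81 + 25·13
13⁻¹ ≡ 25 (mod 81), so k ≡ 25·32 ≡ 71 (mod 81).
x = 11 + 13·71 = 934.

934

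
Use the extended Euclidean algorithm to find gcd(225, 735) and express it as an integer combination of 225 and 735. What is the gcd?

15

Euclidean algorithm:
735 = 3·225 + 60
225 = 3·60 + 45
60 = 1·45 + 15
45 = 3·15 + 0
gcd(225, 735) = 15.
Express as a combination:
15 = 60 − 45
15 = −225 + 4·60
15 = 4·735 − 13·225
So 15 = (4)·735 + (-13)·225.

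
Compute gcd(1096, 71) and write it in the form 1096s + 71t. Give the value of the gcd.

1

Repeated division:
1096 = 15·71 + 31
71 = 2·31 + 9
31 = 3·9 + 4
9 = 2·4 + 1
4 = 4·1 + 0
gcd(1096, 71) = 1.
Working backward:
1 = 9 − 2·4
1 = −2·31 + 7·9
1 = 7·71 − 16·31
1 = −16·1096 + 247·71
So 1 = (-16)·1096 + (247)·71.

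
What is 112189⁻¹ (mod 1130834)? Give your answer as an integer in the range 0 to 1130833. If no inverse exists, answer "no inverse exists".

Run Euclid on (1130834, 112189):
1130834 = 10*112189 + 8944
112189 = 12*8944 + 4861
8944 = 1*4861 + 4083
4861 = 1*4083 + 778
4083 = 5*778 + 193
778 = 4*193 + 6
193 = 32*6 + 1
6 = 6*1 + 0
gcd = 1, so the inverse exists. Back-substitute:
1 = 193 − 32·6
1 = −32·778 + 129·193
1 = 129·4083 − 677·778
1 = −677·4861 + 806·4083
1 = 806·8944 − 1483·4861
1 = −1483·112189 + 18602·8944
1 = 18602·1130834 − 187503·112189
So 112189·(-187503) ≡ 1 (mod 1130834), and -187503 ≡ 943331 (mod 1130834).

943331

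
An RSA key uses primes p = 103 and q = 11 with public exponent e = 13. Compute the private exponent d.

157

φ(n) = (p−1)(q−1) = 102·10 = 1020.
Need d with 13·d ≡ 1 (mod 1020). Apply the extended Euclidean algorithm:
1020 = 78*13 + 6
13 = 2*6 + 1
6 = 6*1 + 0
Back-substitute:
1 = 13 − 2·6
1 = −2·1020 + 157·13
So 13·157 ≡ 1 (mod 1020), hence d = 157.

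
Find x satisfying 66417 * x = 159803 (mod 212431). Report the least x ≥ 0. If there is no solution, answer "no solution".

First find gcd(66417, 212431):
212431 = 3×66417 + 13180
66417 = 5×13180 + 517
13180 = 25×517 + 255
517 = 2×255 + 7
255 = 36×7 + 3
7 = 2×3 + 1
3 = 3×1 + 0
gcd = 1, so a unique solution mod 212431 exists.
Back-substitute for the Bézout coefficients:
1 = 7 − 2·3
1 = −2·255 + 73·7
1 = 73·517 − 148·255
1 = −148·13180 + 3773·517
1 = 3773·66417 − 19013·13180
1 = −19013·212431 + 60812·66417
So 66417·(60812) ≡ 1 (mod 212431), giving 66417⁻¹ ≡ 60812.
x ≡ 66417⁻¹·159803 ≡ 60812·159803 ≡ 71510 (mod 212431).

71510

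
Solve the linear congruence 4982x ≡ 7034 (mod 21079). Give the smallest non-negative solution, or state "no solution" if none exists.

First find gcd(4982, 21079):
21079 = 4*4982 + 1151
4982 = 4*1151 + 378
1151 = 3*378 + 17
378 = 22*17 + 4
17 = 4*4 + 1
4 = 4*1 + 0
gcd = 1, so a unique solution mod 21079 exists.
Back-substitute for the Bézout coefficients:
1 = 17 − 4·4
1 = −4·378 + 89·17
1 = 89·1151 − 271·378
1 = −271·4982 + 1173·1151
1 = 1173·21079 − 4963·4982
So 4982·(-4963) ≡ 1 (mod 21079), giving 4982⁻¹ ≡ 16116.
x ≡ 4982⁻¹·7034 ≡ 16116·7034 ≡ 18161 (mod 21079).

18161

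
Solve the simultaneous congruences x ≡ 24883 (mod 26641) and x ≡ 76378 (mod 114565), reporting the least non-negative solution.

2689833448

Write x = 24883 + 26641·k. Then 26641·k ≡ 76378 − 24883 ≡ 51495 (mod 114565).
Need 26641⁻¹ mod 114565. Extended Euclid on (114565, 26641):
114565 = 4×26641 + 8001
26641 = 3×8001 + 2638
8001 = 3×2638 + 87
2638 = 30×87 + 28
87 = 3×28 + 3
28 = 9×3 + 1
3 = 3×1 + 0
Back-substitute:
1 = 28 − 9·3
1 = −9·87 + 28·28
1 = 28·2638 − 849·87
1 = −849·8001 + 2575·2638
1 = 2575·26641 − 8574·8001
1 = −8574·114565 + 36871·26641
26641⁻¹ ≡ 36871 (mod 114565), so k ≡ 36871·51495 ≡ 100965 (mod 114565).
x = 24883 + 26641·100965 = 2689833448.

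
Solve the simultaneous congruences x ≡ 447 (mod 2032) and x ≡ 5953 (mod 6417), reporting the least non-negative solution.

Write x = 447 + 2032·k. Then 2032·k ≡ 5953 − 447 ≡ 5506 (mod 6417).
Need 2032⁻¹ mod 6417. Extended Euclid on (6417, 2032):
6417 = 3*2032 + 321
2032 = 6*321 + 106
321 = 3*106 + 3
106 = 35*3 + 1
3 = 3*1 + 0
Back-substitute:
1 = 106 − 35·3
1 = −35·321 + 106·106
1 = 106·2032 − 671·321
1 = −671·6417 + 2119·2032
2032⁻¹ ≡ 2119 (mod 6417), so k ≡ 2119·5506 ≡ 1108 (mod 6417).
x = 447 + 2032·1108 = 2251903.

2251903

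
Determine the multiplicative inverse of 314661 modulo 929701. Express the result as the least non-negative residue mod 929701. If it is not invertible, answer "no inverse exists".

gcd(929701, 314661) by repeated division:
929701 = 2·314661 + 300379
314661 = 1·300379 + 14282
300379 = 21·14282 + 457
14282 = 31·457 + 115
457 = 3·115 + 112
115 = 1·112 + 3
112 = 37·3 + 1
3 = 3·1 + 0
gcd = 1, so the inverse exists. Back-substitute:
1 = 112 − 37·3
1 = −37·115 + 38·112
1 = 38·457 − 151·115
1 = −151·14282 + 4719·457
1 = 4719·300379 − 99250·14282
1 = −99250·314661 + 103969·300379
1 = 103969·929701 − 307188·314661
So 314661·(-307188) ≡ 1 (mod 929701), and -307188 ≡ 622513 (mod 929701).

622513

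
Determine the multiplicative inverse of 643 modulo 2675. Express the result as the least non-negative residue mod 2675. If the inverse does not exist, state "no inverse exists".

Run Euclid on (2675, 643):
2675 = 4·643 + 103
643 = 6·103 + 25
103 = 4·25 + 3
25 = 8·3 + 1
3 = 3·1 + 0
The gcd is 1. Working backward:
1 = 25 − 8·3
1 = −8·103 + 33·25
1 = 33·643 − 206·103
1 = −206·2675 + 857·643
So 643·857 ≡ 1 (mod 2675).

857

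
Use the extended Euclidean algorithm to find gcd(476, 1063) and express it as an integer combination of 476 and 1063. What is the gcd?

Euclidean algorithm:
1063 = 2*476 + 111
476 = 4*111 + 32
111 = 3*32 + 15
32 = 2*15 + 2
15 = 7*2 + 1
2 = 2*1 + 0
gcd(476, 1063) = 1.
Back-substituting:
1 = 15 − 7·2
1 = −7·32 + 15·15
1 = 15·111 − 52·32
1 = −52·476 + 223·111
1 = 223·1063 − 498·476
So 1 = (223)·1063 + (-498)·476.

1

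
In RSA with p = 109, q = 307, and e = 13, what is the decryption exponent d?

φ(n) = (p−1)(q−1) = 108·306 = 33048.
Need d with 13·d ≡ 1 (mod 33048). Apply the extended Euclidean algorithm:
33048 = 2542*13 + 2
13 = 6*2 + 1
2 = 2*1 + 0
Back-substitute:
1 = 13 − 6·2
1 = −6·33048 + 15253·13
So 13·15253 ≡ 1 (mod 33048), hence d = 15253.

15253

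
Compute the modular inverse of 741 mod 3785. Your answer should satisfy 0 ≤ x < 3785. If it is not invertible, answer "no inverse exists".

Run Euclid on (3785, 741):
3785 = 5*741 + 80
741 = 9*80 + 21
80 = 3*21 + 17
21 = 1*17 + 4
17 = 4*4 + 1
4 = 4*1 + 0
gcd = 1, so the inverse exists. Back-substitute:
1 = 17 − 4·4
1 = −4·21 + 5·17
1 = 5·80 − 19·21
1 = −19·741 + 176·80
1 = 176·3785 − 899·741
Hence 741⁻¹ ≡ -899 ≡ 2886 (mod 3785).

2886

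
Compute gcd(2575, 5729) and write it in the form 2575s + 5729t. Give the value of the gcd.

1

Repeated division:
5729 = 2·2575 + 579
2575 = 4·579 + 259
579 = 2·259 + 61
259 = 4·61 + 15
61 = 4·15 + 1
15 = 15·1 + 0
gcd(2575, 5729) = 1.
Back-substituting:
1 = 61 − 4·15
1 = −4·259 + 17·61
1 = 17·579 − 38·259
1 = −38·2575 + 169·579
1 = 169·5729 − 376·2575
So 1 = (169)·5729 + (-376)·2575.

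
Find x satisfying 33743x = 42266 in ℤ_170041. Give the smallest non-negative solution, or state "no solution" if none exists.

143465

First find gcd(33743, 170041):
170041 = 5·33743 + 1326
33743 = 25·1326 + 593
1326 = 2·593 + 140
593 = 4·140 + 33
140 = 4·33 + 8
33 = 4·8 + 1
8 = 8·1 + 0
gcd = 1, so a unique solution mod 170041 exists.
Back-substitute for the Bézout coefficients:
1 = 33 − 4·8
1 = −4·140 + 17·33
1 = 17·593 − 72·140
1 = −72·1326 + 161·593
1 = 161·33743 − 4097·1326
1 = −4097·170041 + 20646·33743
So 33743·(20646) ≡ 1 (mod 170041), giving 33743⁻¹ ≡ 20646.
x ≡ 33743⁻¹·42266 ≡ 20646·42266 ≡ 143465 (mod 170041).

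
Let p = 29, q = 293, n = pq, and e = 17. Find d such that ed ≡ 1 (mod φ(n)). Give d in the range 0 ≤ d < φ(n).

φ(n) = (p−1)(q−1) = 28·292 = 8176.
Need d with 17·d ≡ 1 (mod 8176). Apply the extended Euclidean algorithm:
8176 = 480·17 + 16
17 = 1·16 + 1
16 = 16·1 + 0
Back-substitute:
1 = 17 − 16
1 = −8176 + 481·17
So 17·481 ≡ 1 (mod 8176), hence d = 481.

481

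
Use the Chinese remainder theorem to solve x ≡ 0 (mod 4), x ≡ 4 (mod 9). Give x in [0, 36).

4

Write x = 0 + 4·k. Then 4·k ≡ 4 − 0 ≡ 4 (mod 9).
Need 4⁻¹ mod 9. Extended Euclid on (9, 4):
9 = 2*4 + 1
4 = 4*1 + 0
Back-substitute:
1 = 9 − 2·4
4⁻¹ ≡ 7 (mod 9), so k ≡ 7·4 ≡ 1 (mod 9).
x = 0 + 4·1 = 4.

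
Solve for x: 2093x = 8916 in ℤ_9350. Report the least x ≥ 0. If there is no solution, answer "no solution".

8912

First find gcd(2093, 9350):
9350 = 4·2093 + 978
2093 = 2·978 + 137
978 = 7·137 + 19
137 = 7·19 + 4
19 = 4·4 + 3
4 = 1·3 + 1
3 = 3·1 + 0
gcd = 1, so a unique solution mod 9350 exists.
Back-substitute for the Bézout coefficients:
1 = 4 − 3
1 = −19 + 5·4
1 = 5·137 − 36·19
1 = −36·978 + 257·137
1 = 257·2093 − 550·978
1 = −550·9350 + 2457·2093
So 2093·(2457) ≡ 1 (mod 9350), giving 2093⁻¹ ≡ 2457.
x ≡ 2093⁻¹·8916 ≡ 2457·8916 ≡ 8912 (mod 9350).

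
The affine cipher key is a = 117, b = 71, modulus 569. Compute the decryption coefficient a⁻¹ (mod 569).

107

Run Euclid on (569, 117):
569 = 4·117 + 101
117 = 1·101 + 16
101 = 6·16 + 5
16 = 3·5 + 1
5 = 5·1 + 0
gcd = 1, so the inverse exists. Back-substitute:
1 = 16 − 3·5
1 = −3·101 + 19·16
1 = 19·117 − 22·101
1 = −22·569 + 107·117
So 117·107 ≡ 1 (mod 569).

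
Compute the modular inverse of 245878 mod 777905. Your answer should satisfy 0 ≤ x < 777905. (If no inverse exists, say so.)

22137

Apply the Euclidean algorithm to 777905 and 245878:
777905 = 3*245878 + 40271
245878 = 6*40271 + 4252
40271 = 9*4252 + 2003
4252 = 2*2003 + 246
2003 = 8*246 + 35
246 = 7*35 + 1
35 = 35*1 + 0
gcd = 1, so the inverse exists. Back-substitute:
1 = 246 − 7·35
1 = −7·2003 + 57·246
1 = 57·4252 − 121·2003
1 = −121·40271 + 1146·4252
1 = 1146·245878 − 6997·40271
1 = −6997·777905 + 22137·245878
So 245878·22137 ≡ 1 (mod 777905).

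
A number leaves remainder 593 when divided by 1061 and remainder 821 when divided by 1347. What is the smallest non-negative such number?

1019153

Write x = 593 + 1061·k. Then 1061·k ≡ 821 − 593 ≡ 228 (mod 1347).
Need 1061⁻¹ mod 1347. Extended Euclid on (1347, 1061):
1347 = 1*1061 + 286
1061 = 3*286 + 203
286 = 1*203 + 83
203 = 2*83 + 37
83 = 2*37 + 9
37 = 4*9 + 1
9 = 9*1 + 0
Back-substitute:
1 = 37 − 4·9
1 = −4·83 + 9·37
1 = 9·203 − 22·83
1 = −22·286 + 31·203
1 = 31·1061 − 115·286
1 = −115·1347 + 146·1061
1061⁻¹ ≡ 146 (mod 1347), so k ≡ 146·228 ≡ 960 (mod 1347).
x = 593 + 1061·960 = 1019153.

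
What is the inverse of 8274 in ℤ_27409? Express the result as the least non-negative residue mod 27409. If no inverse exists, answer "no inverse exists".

23669

gcd(27409, 8274) by repeated division:
27409 = 3×8274 + 2587
8274 = 3×2587 + 513
2587 = 5×513 + 22
513 = 23×22 + 7
22 = 3×7 + 1
7 = 7×1 + 0
Since gcd(8274, 27409) = 1, back-substitute to write 1 as a combination:
1 = 22 − 3·7
1 = −3·513 + 70·22
1 = 70·2587 − 353·513
1 = −353·8274 + 1129·2587
1 = 1129·27409 − 3740·8274
Thus 8274·(-3740) ≡ 1 (mod 27409); reducing, -3740 mod 27409 = 23669.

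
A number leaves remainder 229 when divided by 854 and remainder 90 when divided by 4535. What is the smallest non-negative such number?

Write x = 229 + 854·k. Then 854·k ≡ 90 − 229 ≡ 4396 (mod 4535).
Need 854⁻¹ mod 4535. Extended Euclid on (4535, 854):
4535 = 5×854 + 265
854 = 3×265 + 59
265 = 4×59 + 29
59 = 2×29 + 1
29 = 29×1 + 0
Back-substitute:
1 = 59 − 2·29
1 = −2·265 + 9·59
1 = 9·854 − 29·265
1 = −29·4535 + 154·854
854⁻¹ ≡ 154 (mod 4535), so k ≡ 154·4396 ≡ 1269 (mod 4535).
x = 229 + 854·1269 = 1083955.

1083955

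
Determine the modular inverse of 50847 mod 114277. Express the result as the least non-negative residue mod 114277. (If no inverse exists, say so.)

92753

Extended Euclidean algorithm:
114277 = 2×50847 + 12583
50847 = 4×12583 + 515
12583 = 24×515 + 223
515 = 2×223 + 69
223 = 3×69 + 16
69 = 4×16 + 5
16 = 3×5 + 1
5 = 5×1 + 0
gcd = 1, so the inverse exists. Back-substitute:
1 = 16 − 3·5
1 = −3·69 + 13·16
1 = 13·223 − 42·69
1 = −42·515 + 97·223
1 = 97·12583 − 2370·515
1 = −2370·50847 + 9577·12583
1 = 9577·114277 − 21524·50847
Hence 50847⁻¹ ≡ -21524 ≡ 92753 (mod 114277).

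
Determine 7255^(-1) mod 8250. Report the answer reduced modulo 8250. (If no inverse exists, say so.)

no inverse exists

Euclidean algorithm on 8250, 7255:
8250 = 1*7255 + 995
7255 = 7*995 + 290
995 = 3*290 + 125
290 = 2*125 + 40
125 = 3*40 + 5
40 = 8*5 + 0
Since gcd = 5 > 1, 7255 is not a unit mod 8250.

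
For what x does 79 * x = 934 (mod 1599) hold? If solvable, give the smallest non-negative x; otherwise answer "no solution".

700

First find gcd(79, 1599):
1599 = 20×79 + 19
79 = 4×19 + 3
19 = 6×3 + 1
3 = 3×1 + 0
gcd = 1, so a unique solution mod 1599 exists.
Back-substitute for the Bézout coefficients:
1 = 19 − 6·3
1 = −6·79 + 25·19
1 = 25·1599 − 506·79
So 79·(-506) ≡ 1 (mod 1599), giving 79⁻¹ ≡ 1093.
x ≡ 79⁻¹·934 ≡ 1093·934 ≡ 700 (mod 1599).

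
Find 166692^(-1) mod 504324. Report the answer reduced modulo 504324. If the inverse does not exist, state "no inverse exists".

no inverse exists

Euclidean algorithm on 504324, 166692:
504324 = 3·166692 + 4248
166692 = 39·4248 + 1020
4248 = 4·1020 + 168
1020 = 6·168 + 12
168 = 14·12 + 0
The gcd is 12, not 1, hence no inverse exists.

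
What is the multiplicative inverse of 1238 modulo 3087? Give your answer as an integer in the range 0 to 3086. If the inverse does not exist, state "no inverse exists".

Apply the Euclidean algorithm to 3087 and 1238:
3087 = 2*1238 + 611
1238 = 2*611 + 16
611 = 38*16 + 3
16 = 5*3 + 1
3 = 3*1 + 0
The gcd is 1. Working backward:
1 = 16 − 5·3
1 = −5·611 + 191·16
1 = 191·1238 − 387·611
1 = −387·3087 + 965·1238
So 1238·965 ≡ 1 (mod 3087).

965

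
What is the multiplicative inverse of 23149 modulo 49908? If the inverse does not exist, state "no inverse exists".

34825

Extended Euclidean algorithm:
49908 = 2×23149 + 3610
23149 = 6×3610 + 1489
3610 = 2×1489 + 632
1489 = 2×632 + 225
632 = 2×225 + 182
225 = 1×182 + 43
182 = 4×43 + 10
43 = 4×10 + 3
10 = 3×3 + 1
3 = 3×1 + 0
gcd = 1, so the inverse exists. Back-substitute:
1 = 10 − 3·3
1 = −3·43 + 13·10
1 = 13·182 − 55·43
1 = −55·225 + 68·182
1 = 68·632 − 191·225
1 = −191·1489 + 450·632
1 = 450·3610 − 1091·1489
1 = −1091·23149 + 6996·3610
1 = 6996·49908 − 15083·23149
Hence 23149⁻¹ ≡ -15083 ≡ 34825 (mod 49908).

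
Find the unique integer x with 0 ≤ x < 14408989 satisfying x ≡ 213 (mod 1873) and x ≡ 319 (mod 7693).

Write x = 213 + 1873·k. Then 1873·k ≡ 319 − 213 ≡ 106 (mod 7693).
Need 1873⁻¹ mod 7693. Extended Euclid on (7693, 1873):
7693 = 4·1873 + 201
1873 = 9·201 + 64
201 = 3·64 + 9
64 = 7·9 + 1
9 = 9·1 + 0
Back-substitute:
1 = 64 − 7·9
1 = −7·201 + 22·64
1 = 22·1873 − 205·201
1 = −205·7693 + 842·1873
1873⁻¹ ≡ 842 (mod 7693), so k ≡ 842·106 ≡ 4629 (mod 7693).
x = 213 + 1873·4629 = 8670330.

8670330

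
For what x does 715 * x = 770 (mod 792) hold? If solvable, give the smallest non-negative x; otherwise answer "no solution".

First find gcd(715, 792):
792 = 1*715 + 77
715 = 9*77 + 22
77 = 3*22 + 11
22 = 2*11 + 0
gcd = 11 and 11 | 770, so solutions exist. Divide through by 11: 65x ≡ 70 (mod 72).
Now find 65⁻¹ mod 72:
72 = 1·65 + 7
65 = 9·7 + 2
7 = 3·2 + 1
2 = 2·1 + 0
Back-substitute:
1 = 7 − 3·2
1 = −3·65 + 28·7
1 = 28·72 − 31·65
So 65·(-31) ≡ 1 (mod 72), i.e. 65⁻¹ ≡ 41.
Then x ≡ 41·70 ≡ 62 (mod 72); the smallest non-negative solution is x = 62.

62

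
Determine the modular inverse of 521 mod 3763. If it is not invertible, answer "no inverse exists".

Apply the Euclidean algorithm to 3763 and 521:
3763 = 7×521 + 116
521 = 4×116 + 57
116 = 2×57 + 2
57 = 28×2 + 1
2 = 2×1 + 0
The gcd is 1. Working backward:
1 = 57 − 28·2
1 = −28·116 + 57·57
1 = 57·521 − 256·116
1 = −256·3763 + 1849·521
So 521·1849 ≡ 1 (mod 3763).

1849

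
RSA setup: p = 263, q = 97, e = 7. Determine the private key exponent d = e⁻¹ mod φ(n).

φ(n) = (p−1)(q−1) = 262·96 = 25152.
Need d with 7·d ≡ 1 (mod 25152). Apply the extended Euclidean algorithm:
25152 = 3593×7 + 1
7 = 7×1 + 0
Back-substitute:
1 = 25152 − 3593·7
So 7·(-3593) ≡ 1 (mod 25152), hence d ≡ -3593 ≡ 21559 (mod 25152).

21559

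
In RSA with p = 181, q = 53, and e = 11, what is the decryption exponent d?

851

φ(n) = (p−1)(q−1) = 180·52 = 9360.
Need d with 11·d ≡ 1 (mod 9360). Apply the extended Euclidean algorithm:
9360 = 850·11 + 10
11 = 1·10 + 1
10 = 10·1 + 0
Back-substitute:
1 = 11 − 10
1 = −9360 + 851·11
So 11·851 ≡ 1 (mod 9360), hence d = 851.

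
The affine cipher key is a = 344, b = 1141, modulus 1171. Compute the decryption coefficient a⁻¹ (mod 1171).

834

Apply the Euclidean algorithm to 1171 and 344:
1171 = 3·344 + 139
344 = 2·139 + 66
139 = 2·66 + 7
66 = 9·7 + 3
7 = 2·3 + 1
3 = 3·1 + 0
gcd = 1, so the inverse exists. Back-substitute:
1 = 7 − 2·3
1 = −2·66 + 19·7
1 = 19·139 − 40·66
1 = −40·344 + 99·139
1 = 99·1171 − 337·344
So 344·(-337) ≡ 1 (mod 1171), and -337 ≡ 834 (mod 1171).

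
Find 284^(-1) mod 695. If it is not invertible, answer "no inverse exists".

394

Apply the Euclidean algorithm to 695 and 284:
695 = 2*284 + 127
284 = 2*127 + 30
127 = 4*30 + 7
30 = 4*7 + 2
7 = 3*2 + 1
2 = 2*1 + 0
gcd = 1, so the inverse exists. Back-substitute:
1 = 7 − 3·2
1 = −3·30 + 13·7
1 = 13·127 − 55·30
1 = −55·284 + 123·127
1 = 123·695 − 301·284
Thus 284·(-301) ≡ 1 (mod 695); reducing, -301 mod 695 = 394.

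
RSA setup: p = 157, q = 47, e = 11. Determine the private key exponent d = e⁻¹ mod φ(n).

φ(n) = (p−1)(q−1) = 156·46 = 7176.
Need d with 11·d ≡ 1 (mod 7176). Apply the extended Euclidean algorithm:
7176 = 652×11 + 4
11 = 2×4 + 3
4 = 1×3 + 1
3 = 3×1 + 0
Back-substitute:
1 = 4 − 3
1 = −11 + 3·4
1 = 3·7176 − 1957·11
So 11·(-1957) ≡ 1 (mod 7176), hence d ≡ -1957 ≡ 5219 (mod 7176).

5219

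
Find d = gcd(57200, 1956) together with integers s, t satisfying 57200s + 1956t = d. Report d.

Apply Euclid's algorithm to 57200 and 1956:
57200 = 29*1956 + 476
1956 = 4*476 + 52
476 = 9*52 + 8
52 = 6*8 + 4
8 = 2*4 + 0
gcd(57200, 1956) = 4.
Express as a combination:
4 = 52 − 6·8
4 = −6·476 + 55·52
4 = 55·1956 − 226·476
4 = −226·57200 + 6609·1956
So 4 = (-226)·57200 + (6609)·1956.

4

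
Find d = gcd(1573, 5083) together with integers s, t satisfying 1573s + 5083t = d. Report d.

Apply Euclid's algorithm to 5083 and 1573:
5083 = 3*1573 + 364
1573 = 4*364 + 117
364 = 3*117 + 13
117 = 9*13 + 0
gcd(1573, 5083) = 13.
Working backward:
13 = 364 − 3·117
13 = −3·1573 + 13·364
13 = 13·5083 − 42·1573
So 13 = (13)·5083 + (-42)·1573.

13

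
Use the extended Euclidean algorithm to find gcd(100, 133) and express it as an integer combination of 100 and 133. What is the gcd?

1

Repeated division:
133 = 1·100 + 33
100 = 3·33 + 1
33 = 33·1 + 0
gcd(100, 133) = 1.
Working backward:
1 = 100 − 3·33
1 = −3·133 + 4·100
So 1 = (-3)·133 + (4)·100.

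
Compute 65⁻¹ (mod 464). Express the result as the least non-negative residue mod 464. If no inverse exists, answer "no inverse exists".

Apply the Euclidean algorithm to 464 and 65:
464 = 7×65 + 9
65 = 7×9 + 2
9 = 4×2 + 1
2 = 2×1 + 0
The gcd is 1. Working backward:
1 = 9 − 4·2
1 = −4·65 + 29·9
1 = 29·464 − 207·65
Hence 65⁻¹ ≡ -207 ≡ 257 (mod 464).

257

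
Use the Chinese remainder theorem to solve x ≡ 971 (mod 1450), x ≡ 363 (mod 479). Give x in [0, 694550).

Write x = 971 + 1450·k. Then 1450·k ≡ 363 − 971 ≡ 350 (mod 479).
Need 1450⁻¹ mod 479. Extended Euclid on (479, 13):
479 = 36*13 + 11
13 = 1*11 + 2
11 = 5*2 + 1
2 = 2*1 + 0
Back-substitute:
1 = 11 − 5·2
1 = −5·13 + 6·11
1 = 6·479 − 221·13
1450⁻¹ ≡ 258 (mod 479), so k ≡ 258·350 ≡ 248 (mod 479).
x = 971 + 1450·248 = 360571.

360571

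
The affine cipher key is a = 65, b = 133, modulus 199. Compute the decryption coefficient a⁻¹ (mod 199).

49

gcd(199, 65) by repeated division:
199 = 3·65 + 4
65 = 16·4 + 1
4 = 4·1 + 0
The gcd is 1. Working backward:
1 = 65 − 16·4
1 = −16·199 + 49·65
So 65·49 ≡ 1 (mod 199).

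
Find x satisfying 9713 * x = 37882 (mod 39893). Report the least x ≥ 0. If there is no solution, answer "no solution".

16831

First find gcd(9713, 39893):
39893 = 4·9713 + 1041
9713 = 9·1041 + 344
1041 = 3·344 + 9
344 = 38·9 + 2
9 = 4·2 + 1
2 = 2·1 + 0
gcd = 1, so a unique solution mod 39893 exists.
Back-substitute for the Bézout coefficients:
1 = 9 − 4·2
1 = −4·344 + 153·9
1 = 153·1041 − 463·344
1 = −463·9713 + 4320·1041
1 = 4320·39893 − 17743·9713
So 9713·(-17743) ≡ 1 (mod 39893), giving 9713⁻¹ ≡ 22150.
x ≡ 9713⁻¹·37882 ≡ 22150·37882 ≡ 16831 (mod 39893).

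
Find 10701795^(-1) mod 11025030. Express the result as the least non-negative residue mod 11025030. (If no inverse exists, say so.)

Euclidean algorithm on 11025030, 10701795:
11025030 = 1*10701795 + 323235
10701795 = 33*323235 + 35040
323235 = 9*35040 + 7875
35040 = 4*7875 + 3540
7875 = 2*3540 + 795
3540 = 4*795 + 360
795 = 2*360 + 75
360 = 4*75 + 60
75 = 1*60 + 15
60 = 4*15 + 0
Since gcd = 15 > 1, 10701795 is not a unit mod 11025030.

no inverse exists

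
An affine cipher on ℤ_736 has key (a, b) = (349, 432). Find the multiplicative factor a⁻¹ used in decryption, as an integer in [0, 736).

Apply the Euclidean algorithm to 736 and 349:
736 = 2×349 + 38
349 = 9×38 + 7
38 = 5×7 + 3
7 = 2×3 + 1
3 = 3×1 + 0
gcd = 1, so the inverse exists. Back-substitute:
1 = 7 − 2·3
1 = −2·38 + 11·7
1 = 11·349 − 101·38
1 = −101·736 + 213·349
So 349·213 ≡ 1 (mod 736).

213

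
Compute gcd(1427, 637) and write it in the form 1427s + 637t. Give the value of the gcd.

1

Apply Euclid's algorithm to 1427 and 637:
1427 = 2*637 + 153
637 = 4*153 + 25
153 = 6*25 + 3
25 = 8*3 + 1
3 = 3*1 + 0
gcd(1427, 637) = 1.
Express as a combination:
1 = 25 − 8·3
1 = −8·153 + 49·25
1 = 49·637 − 204·153
1 = −204·1427 + 457·637
So 1 = (-204)·1427 + (457)·637.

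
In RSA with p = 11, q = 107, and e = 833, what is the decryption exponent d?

537

φ(n) = (p−1)(q−1) = 10·106 = 1060.
Need d with 833·d ≡ 1 (mod 1060). Apply the extended Euclidean algorithm:
1060 = 1·833 + 227
833 = 3·227 + 152
227 = 1·152 + 75
152 = 2·75 + 2
75 = 37·2 + 1
2 = 2·1 + 0
Back-substitute:
1 = 75 − 37·2
1 = −37·152 + 75·75
1 = 75·227 − 112·152
1 = −112·833 + 411·227
1 = 411·1060 − 523·833
So 833·(-523) ≡ 1 (mod 1060), hence d ≡ -523 ≡ 537 (mod 1060).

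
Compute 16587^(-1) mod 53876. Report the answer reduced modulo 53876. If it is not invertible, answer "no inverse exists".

51755

Run Euclid on (53876, 16587):
53876 = 3·16587 + 4115
16587 = 4·4115 + 127
4115 = 32·127 + 51
127 = 2·51 + 25
51 = 2·25 + 1
25 = 25·1 + 0
Since gcd(16587, 53876) = 1, back-substitute to write 1 as a combination:
1 = 51 − 2·25
1 = −2·127 + 5·51
1 = 5·4115 − 162·127
1 = −162·16587 + 653·4115
1 = 653·53876 − 2121·16587
So 16587·(-2121) ≡ 1 (mod 53876), and -2121 ≡ 51755 (mod 53876).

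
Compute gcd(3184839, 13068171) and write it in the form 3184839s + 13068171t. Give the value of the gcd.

Euclidean algorithm:
13068171 = 4·3184839 + 328815
3184839 = 9·328815 + 225504
328815 = 1·225504 + 103311
225504 = 2·103311 + 18882
103311 = 5·18882 + 8901
18882 = 2·8901 + 1080
8901 = 8·1080 + 261
1080 = 4·261 + 36
261 = 7·36 + 9
36 = 4·9 + 0
gcd(3184839, 13068171) = 9.
Express as a combination:
9 = 261 − 7·36
9 = −7·1080 + 29·261
9 = 29·8901 − 239·1080
9 = −239·18882 + 507·8901
9 = 507·103311 − 2774·18882
9 = −2774·225504 + 6055·103311
9 = 6055·328815 − 8829·225504
9 = −8829·3184839 + 85516·328815
9 = 85516·13068171 − 350893·3184839
So 9 = (85516)·13068171 + (-350893)·3184839.

9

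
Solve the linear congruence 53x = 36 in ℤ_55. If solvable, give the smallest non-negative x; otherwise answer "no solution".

First find gcd(53, 55):
55 = 1×53 + 2
53 = 26×2 + 1
2 = 2×1 + 0
gcd = 1, so a unique solution mod 55 exists.
Back-substitute for the Bézout coefficients:
1 = 53 − 26·2
1 = −26·55 + 27·53
So 53·(27) ≡ 1 (mod 55), giving 53⁻¹ ≡ 27.
x ≡ 53⁻¹·36 ≡ 27·36 ≡ 37 (mod 55).

37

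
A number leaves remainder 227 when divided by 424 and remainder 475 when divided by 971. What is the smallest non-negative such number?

Write x = 227 + 424·k. Then 424·k ≡ 475 − 227 ≡ 248 (mod 971).
Need 424⁻¹ mod 971. Extended Euclid on (971, 424):
971 = 2*424 + 123
424 = 3*123 + 55
123 = 2*55 + 13
55 = 4*13 + 3
13 = 4*3 + 1
3 = 3*1 + 0
Back-substitute:
1 = 13 − 4·3
1 = −4·55 + 17·13
1 = 17·123 − 38·55
1 = −38·424 + 131·123
1 = 131·971 − 300·424
424⁻¹ ≡ 671 (mod 971), so k ≡ 671·248 ≡ 367 (mod 971).
x = 227 + 424·367 = 155835.

155835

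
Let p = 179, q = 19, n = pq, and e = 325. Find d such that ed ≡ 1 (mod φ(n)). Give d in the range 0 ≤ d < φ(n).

φ(n) = (p−1)(q−1) = 178·18 = 3204.
Need d with 325·d ≡ 1 (mod 3204). Apply the extended Euclidean algorithm:
3204 = 9*325 + 279
325 = 1*279 + 46
279 = 6*46 + 3
46 = 15*3 + 1
3 = 3*1 + 0
Back-substitute:
1 = 46 − 15·3
1 = −15·279 + 91·46
1 = 91·325 − 106·279
1 = −106·3204 + 1045·325
So 325·1045 ≡ 1 (mod 3204), hence d = 1045.

1045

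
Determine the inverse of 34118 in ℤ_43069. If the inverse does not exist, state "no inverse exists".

5952

Run Euclid on (43069, 34118):
43069 = 1·34118 + 8951
34118 = 3·8951 + 7265
8951 = 1·7265 + 1686
7265 = 4·1686 + 521
1686 = 3·521 + 123
521 = 4·123 + 29
123 = 4·29 + 7
29 = 4·7 + 1
7 = 7·1 + 0
Since gcd(34118, 43069) = 1, back-substitute to write 1 as a combination:
1 = 29 − 4·7
1 = −4·123 + 17·29
1 = 17·521 − 72·123
1 = −72·1686 + 233·521
1 = 233·7265 − 1004·1686
1 = −1004·8951 + 1237·7265
1 = 1237·34118 − 4715·8951
1 = −4715·43069 + 5952·34118
So 34118·5952 ≡ 1 (mod 43069).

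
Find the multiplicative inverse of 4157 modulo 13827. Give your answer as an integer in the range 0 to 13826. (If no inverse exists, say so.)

11186

gcd(13827, 4157) by repeated division:
13827 = 3×4157 + 1356
4157 = 3×1356 + 89
1356 = 15×89 + 21
89 = 4×21 + 5
21 = 4×5 + 1
5 = 5×1 + 0
Since gcd(4157, 13827) = 1, back-substitute to write 1 as a combination:
1 = 21 − 4·5
1 = −4·89 + 17·21
1 = 17·1356 − 259·89
1 = −259·4157 + 794·1356
1 = 794·13827 − 2641·4157
So 4157·(-2641) ≡ 1 (mod 13827), and -2641 ≡ 11186 (mod 13827).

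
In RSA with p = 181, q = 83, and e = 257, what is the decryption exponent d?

φ(n) = (p−1)(q−1) = 180·82 = 14760.
Need d with 257·d ≡ 1 (mod 14760). Apply the extended Euclidean algorithm:
14760 = 57×257 + 111
257 = 2×111 + 35
111 = 3×35 + 6
35 = 5×6 + 5
6 = 1×5 + 1
5 = 5×1 + 0
Back-substitute:
1 = 6 − 5
1 = −35 + 6·6
1 = 6·111 − 19·35
1 = −19·257 + 44·111
1 = 44·14760 − 2527·257
So 257·(-2527) ≡ 1 (mod 14760), hence d ≡ -2527 ≡ 12233 (mod 14760).

12233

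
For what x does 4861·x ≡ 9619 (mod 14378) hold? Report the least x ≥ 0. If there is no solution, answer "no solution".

2315

First find gcd(4861, 14378):
14378 = 2×4861 + 4656
4861 = 1×4656 + 205
4656 = 22×205 + 146
205 = 1×146 + 59
146 = 2×59 + 28
59 = 2×28 + 3
28 = 9×3 + 1
3 = 3×1 + 0
gcd = 1, so a unique solution mod 14378 exists.
Back-substitute for the Bézout coefficients:
1 = 28 − 9·3
1 = −9·59 + 19·28
1 = 19·146 − 47·59
1 = −47·205 + 66·146
1 = 66·4656 − 1499·205
1 = −1499·4861 + 1565·4656
1 = 1565·14378 − 4629·4861
So 4861·(-4629) ≡ 1 (mod 14378), giving 4861⁻¹ ≡ 9749.
x ≡ 4861⁻¹·9619 ≡ 9749·9619 ≡ 2315 (mod 14378).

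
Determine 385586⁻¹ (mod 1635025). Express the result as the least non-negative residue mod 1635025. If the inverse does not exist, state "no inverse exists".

1363841

Run Euclid on (1635025, 385586):
1635025 = 4*385586 + 92681
385586 = 4*92681 + 14862
92681 = 6*14862 + 3509
14862 = 4*3509 + 826
3509 = 4*826 + 205
826 = 4*205 + 6
205 = 34*6 + 1
6 = 6*1 + 0
The gcd is 1. Working backward:
1 = 205 − 34·6
1 = −34·826 + 137·205
1 = 137·3509 − 582·826
1 = −582·14862 + 2465·3509
1 = 2465·92681 − 15372·14862
1 = −15372·385586 + 63953·92681
1 = 63953·1635025 − 271184·385586
So 385586·(-271184) ≡ 1 (mod 1635025), and -271184 ≡ 1363841 (mod 1635025).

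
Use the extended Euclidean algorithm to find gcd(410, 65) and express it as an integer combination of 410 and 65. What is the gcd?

Apply Euclid's algorithm to 410 and 65:
410 = 6*65 + 20
65 = 3*20 + 5
20 = 4*5 + 0
gcd(410, 65) = 5.
Back-substituting:
5 = 65 − 3·20
5 = −3·410 + 19·65
So 5 = (-3)·410 + (19)·65.

5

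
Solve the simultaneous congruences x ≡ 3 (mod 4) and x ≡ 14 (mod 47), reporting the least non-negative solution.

Write x = 3 + 4·k. Then 4·k ≡ 14 − 3 ≡ 11 (mod 47).
Need 4⁻¹ mod 47. Extended Euclid on (47, 4):
47 = 11·4 + 3
4 = 1·3 + 1
3 = 3·1 + 0
Back-substitute:
1 = 4 − 3
1 = −47 + 12·4
4⁻¹ ≡ 12 (mod 47), so k ≡ 12·11 ≡ 38 (mod 47).
x = 3 + 4·38 = 155.

155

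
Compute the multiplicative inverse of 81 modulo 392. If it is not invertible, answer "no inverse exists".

121

Run Euclid on (392, 81):
392 = 4×81 + 68
81 = 1×68 + 13
68 = 5×13 + 3
13 = 4×3 + 1
3 = 3×1 + 0
The gcd is 1. Working backward:
1 = 13 − 4·3
1 = −4·68 + 21·13
1 = 21·81 − 25·68
1 = −25·392 + 121·81
So 81·121 ≡ 1 (mod 392).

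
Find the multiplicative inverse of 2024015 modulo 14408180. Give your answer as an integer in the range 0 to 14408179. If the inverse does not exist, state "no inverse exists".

no inverse exists

Euclidean algorithm on 14408180, 2024015:
14408180 = 7*2024015 + 240075
2024015 = 8*240075 + 103415
240075 = 2*103415 + 33245
103415 = 3*33245 + 3680
33245 = 9*3680 + 125
3680 = 29*125 + 55
125 = 2*55 + 15
55 = 3*15 + 10
15 = 1*10 + 5
10 = 2*5 + 0
gcd(2024015, 14408180) = 5 ≠ 1, so 2024015 has no multiplicative inverse modulo 14408180.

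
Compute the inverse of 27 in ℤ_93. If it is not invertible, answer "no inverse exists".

no inverse exists

Euclidean algorithm on 93, 27:
93 = 3·27 + 12
27 = 2·12 + 3
12 = 4·3 + 0
gcd(27, 93) = 3 ≠ 1, so 27 has no multiplicative inverse modulo 93.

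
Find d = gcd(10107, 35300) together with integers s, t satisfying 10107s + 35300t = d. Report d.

1

Euclidean algorithm:
35300 = 3×10107 + 4979
10107 = 2×4979 + 149
4979 = 33×149 + 62
149 = 2×62 + 25
62 = 2×25 + 12
25 = 2×12 + 1
12 = 12×1 + 0
gcd(10107, 35300) = 1.
Express as a combination:
1 = 25 − 2·12
1 = −2·62 + 5·25
1 = 5·149 − 12·62
1 = −12·4979 + 401·149
1 = 401·10107 − 814·4979
1 = −814·35300 + 2843·10107
So 1 = (-814)·35300 + (2843)·10107.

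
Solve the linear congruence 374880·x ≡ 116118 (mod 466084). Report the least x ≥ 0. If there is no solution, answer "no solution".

no solution

gcd(374880, 466084):
466084 = 1*374880 + 91204
374880 = 4*91204 + 10064
91204 = 9*10064 + 628
10064 = 16*628 + 16
628 = 39*16 + 4
16 = 4*4 + 0
gcd = 4, but 4 ∤ 116118, so the congruence has no solution.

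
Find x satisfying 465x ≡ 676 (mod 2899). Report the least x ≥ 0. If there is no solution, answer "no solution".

First find gcd(465, 2899):
2899 = 6*465 + 109
465 = 4*109 + 29
109 = 3*29 + 22
29 = 1*22 + 7
22 = 3*7 + 1
7 = 7*1 + 0
gcd = 1, so a unique solution mod 2899 exists.
Back-substitute for the Bézout coefficients:
1 = 22 − 3·7
1 = −3·29 + 4·22
1 = 4·109 − 15·29
1 = −15·465 + 64·109
1 = 64·2899 − 399·465
So 465·(-399) ≡ 1 (mod 2899), giving 465⁻¹ ≡ 2500.
x ≡ 465⁻¹·676 ≡ 2500·676 ≡ 2782 (mod 2899).

2782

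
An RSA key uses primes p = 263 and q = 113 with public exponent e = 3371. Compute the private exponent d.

25923

φ(n) = (p−1)(q−1) = 262·112 = 29344.
Need d with 3371·d ≡ 1 (mod 29344). Apply the extended Euclidean algorithm:
29344 = 8*3371 + 2376
3371 = 1*2376 + 995
2376 = 2*995 + 386
995 = 2*386 + 223
386 = 1*223 + 163
223 = 1*163 + 60
163 = 2*60 + 43
60 = 1*43 + 17
43 = 2*17 + 9
17 = 1*9 + 8
9 = 1*8 + 1
8 = 8*1 + 0
Back-substitute:
1 = 9 − 8
1 = −17 + 2·9
1 = 2·43 − 5·17
1 = −5·60 + 7·43
1 = 7·163 − 19·60
1 = −19·223 + 26·163
1 = 26·386 − 45·223
1 = −45·995 + 116·386
1 = 116·2376 − 277·995
1 = −277·3371 + 393·2376
1 = 393·29344 − 3421·3371
So 3371·(-3421) ≡ 1 (mod 29344), hence d ≡ -3421 ≡ 25923 (mod 29344).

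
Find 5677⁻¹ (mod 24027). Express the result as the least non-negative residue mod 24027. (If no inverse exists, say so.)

16777

gcd(24027, 5677) by repeated division:
24027 = 4×5677 + 1319
5677 = 4×1319 + 401
1319 = 3×401 + 116
401 = 3×116 + 53
116 = 2×53 + 10
53 = 5×10 + 3
10 = 3×3 + 1
3 = 3×1 + 0
gcd = 1, so the inverse exists. Back-substitute:
1 = 10 − 3·3
1 = −3·53 + 16·10
1 = 16·116 − 35·53
1 = −35·401 + 121·116
1 = 121·1319 − 398·401
1 = −398·5677 + 1713·1319
1 = 1713·24027 − 7250·5677
Hence 5677⁻¹ ≡ -7250 ≡ 16777 (mod 24027).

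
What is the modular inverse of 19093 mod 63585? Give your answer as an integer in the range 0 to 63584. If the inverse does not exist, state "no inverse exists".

Extended Euclidean algorithm:
63585 = 3·19093 + 6306
19093 = 3·6306 + 175
6306 = 36·175 + 6
175 = 29·6 + 1
6 = 6·1 + 0
The gcd is 1. Working backward:
1 = 175 − 29·6
1 = −29·6306 + 1045·175
1 = 1045·19093 − 3164·6306
1 = −3164·63585 + 10537·19093
So 19093·10537 ≡ 1 (mod 63585).

10537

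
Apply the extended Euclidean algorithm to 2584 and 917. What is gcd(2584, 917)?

Apply Euclid's algorithm to 2584 and 917:
2584 = 2*917 + 750
917 = 1*750 + 167
750 = 4*167 + 82
167 = 2*82 + 3
82 = 27*3 + 1
3 = 3*1 + 0
gcd(2584, 917) = 1.
Working backward:
1 = 82 − 27·3
1 = −27·167 + 55·82
1 = 55·750 − 247·167
1 = −247·917 + 302·750
1 = 302·2584 − 851·917
So 1 = (302)·2584 + (-851)·917.

1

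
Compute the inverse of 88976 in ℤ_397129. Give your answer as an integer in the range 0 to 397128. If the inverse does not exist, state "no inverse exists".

gcd(397129, 88976) by repeated division:
397129 = 4×88976 + 41225
88976 = 2×41225 + 6526
41225 = 6×6526 + 2069
6526 = 3×2069 + 319
2069 = 6×319 + 155
319 = 2×155 + 9
155 = 17×9 + 2
9 = 4×2 + 1
2 = 2×1 + 0
The gcd is 1. Working backward:
1 = 9 − 4·2
1 = −4·155 + 69·9
1 = 69·319 − 142·155
1 = −142·2069 + 921·319
1 = 921·6526 − 2905·2069
1 = −2905·41225 + 18351·6526
1 = 18351·88976 − 39607·41225
1 = −39607·397129 + 176779·88976
So 88976·176779 ≡ 1 (mod 397129).

176779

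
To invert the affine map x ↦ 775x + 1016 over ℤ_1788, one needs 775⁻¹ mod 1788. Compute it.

Extended Euclidean algorithm:
1788 = 2·775 + 238
775 = 3·238 + 61
238 = 3·61 + 55
61 = 1·55 + 6
55 = 9·6 + 1
6 = 6·1 + 0
Since gcd(775, 1788) = 1, back-substitute to write 1 as a combination:
1 = 55 − 9·6
1 = −9·61 + 10·55
1 = 10·238 − 39·61
1 = −39·775 + 127·238
1 = 127·1788 − 293·775
Thus 775·(-293) ≡ 1 (mod 1788); reducing, -293 mod 1788 = 1495.

1495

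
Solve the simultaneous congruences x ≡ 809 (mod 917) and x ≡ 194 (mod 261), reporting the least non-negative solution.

44825

Write x = 809 + 917·k. Then 917·k ≡ 194 − 809 ≡ 168 (mod 261).
Need 917⁻¹ mod 261. Extended Euclid on (261, 134):
261 = 1·134 + 127
134 = 1·127 + 7
127 = 18·7 + 1
7 = 7·1 + 0
Back-substitute:
1 = 127 − 18·7
1 = −18·134 + 19·127
1 = 19·261 − 37·134
917⁻¹ ≡ 224 (mod 261), so k ≡ 224·168 ≡ 48 (mod 261).
x = 809 + 917·48 = 44825.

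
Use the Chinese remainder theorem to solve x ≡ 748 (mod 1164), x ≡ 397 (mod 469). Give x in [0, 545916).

Write x = 748 + 1164·k. Then 1164·k ≡ 397 − 748 ≡ 118 (mod 469).
Need 1164⁻¹ mod 469. Extended Euclid on (469, 226):
469 = 2·226 + 17
226 = 13·17 + 5
17 = 3·5 + 2
5 = 2·2 + 1
2 = 2·1 + 0
Back-substitute:
1 = 5 − 2·2
1 = −2·17 + 7·5
1 = 7·226 − 93·17
1 = −93·469 + 193·226
1164⁻¹ ≡ 193 (mod 469), so k ≡ 193·118 ≡ 262 (mod 469).
x = 748 + 1164·262 = 305716.

305716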